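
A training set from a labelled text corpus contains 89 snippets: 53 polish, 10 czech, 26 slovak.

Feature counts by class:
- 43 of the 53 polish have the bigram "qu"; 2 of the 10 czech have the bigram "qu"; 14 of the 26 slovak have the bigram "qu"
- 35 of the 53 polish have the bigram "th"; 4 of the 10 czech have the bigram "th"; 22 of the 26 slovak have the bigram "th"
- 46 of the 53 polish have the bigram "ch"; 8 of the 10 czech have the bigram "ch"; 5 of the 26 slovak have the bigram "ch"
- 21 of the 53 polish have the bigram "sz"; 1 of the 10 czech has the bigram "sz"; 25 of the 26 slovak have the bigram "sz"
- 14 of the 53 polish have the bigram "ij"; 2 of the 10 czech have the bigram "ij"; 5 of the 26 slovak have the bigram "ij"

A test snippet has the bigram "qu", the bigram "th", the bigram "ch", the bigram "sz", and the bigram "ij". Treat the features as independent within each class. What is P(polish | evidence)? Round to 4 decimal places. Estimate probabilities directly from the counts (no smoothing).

polish: (53/89) × (43/53) × (35/53) × (46/53) × (21/53) × (14/53) ≈ 0.0289833
czech: (10/89) × (2/10) × (4/10) × (8/10) × (1/10) × (2/10) ≈ 0.00014382
slovak: (26/89) × (14/26) × (22/26) × (5/26) × (25/26) × (5/26) ≈ 0.00473312
P(polish | x) = 0.0289833 / 0.03386024 ≈ 0.8560

0.8560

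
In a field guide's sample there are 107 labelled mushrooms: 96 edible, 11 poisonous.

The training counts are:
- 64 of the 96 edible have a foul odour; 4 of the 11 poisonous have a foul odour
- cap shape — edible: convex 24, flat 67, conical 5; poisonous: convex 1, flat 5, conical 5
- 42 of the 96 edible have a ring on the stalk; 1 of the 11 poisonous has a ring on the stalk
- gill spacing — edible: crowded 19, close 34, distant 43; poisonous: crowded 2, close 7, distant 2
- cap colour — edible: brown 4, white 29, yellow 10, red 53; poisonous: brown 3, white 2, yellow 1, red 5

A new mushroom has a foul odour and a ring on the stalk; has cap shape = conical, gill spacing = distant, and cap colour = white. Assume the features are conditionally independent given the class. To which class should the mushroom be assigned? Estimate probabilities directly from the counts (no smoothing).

edible: (96/107) × (64/96) × (5/96) × (42/96) × (43/96) × (29/96) ≈ 0.00184415
poisonous: (11/107) × (4/11) × (5/11) × (1/11) × (2/11) × (2/11) ≈ 0.0000510664
Highest score → edible.

edible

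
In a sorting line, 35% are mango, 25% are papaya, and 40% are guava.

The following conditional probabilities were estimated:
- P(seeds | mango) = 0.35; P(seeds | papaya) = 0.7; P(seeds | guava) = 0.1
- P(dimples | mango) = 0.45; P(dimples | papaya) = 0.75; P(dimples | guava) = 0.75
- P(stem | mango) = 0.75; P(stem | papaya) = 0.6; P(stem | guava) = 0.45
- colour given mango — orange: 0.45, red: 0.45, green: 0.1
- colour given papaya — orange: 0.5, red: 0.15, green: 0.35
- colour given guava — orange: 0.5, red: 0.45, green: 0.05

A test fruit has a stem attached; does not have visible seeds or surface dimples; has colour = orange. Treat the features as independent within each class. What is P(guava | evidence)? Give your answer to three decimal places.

mango: 0.35 × (1−0.35) × (1−0.45) × 0.75 × 0.45 = 0.0422296875
papaya: 0.25 × (1−0.7) × (1−0.75) × 0.6 × 0.5 = 0.005625
guava: 0.4 × (1−0.1) × (1−0.75) × 0.45 × 0.5 = 0.02025
P(guava | x) = 0.02025 / 0.0681046875 ≈ 0.297

0.297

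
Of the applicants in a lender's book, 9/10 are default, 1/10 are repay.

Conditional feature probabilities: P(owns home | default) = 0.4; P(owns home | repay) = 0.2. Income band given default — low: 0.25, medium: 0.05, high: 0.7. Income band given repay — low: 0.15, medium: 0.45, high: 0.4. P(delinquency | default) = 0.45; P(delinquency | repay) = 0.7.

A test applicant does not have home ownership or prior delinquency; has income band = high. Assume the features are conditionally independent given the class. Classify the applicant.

default: 0.9 × (1−0.4) × 0.7 × (1−0.45) = 0.2079
repay: 0.1 × (1−0.2) × 0.4 × (1−0.7) = 0.0096
Highest score → default.

default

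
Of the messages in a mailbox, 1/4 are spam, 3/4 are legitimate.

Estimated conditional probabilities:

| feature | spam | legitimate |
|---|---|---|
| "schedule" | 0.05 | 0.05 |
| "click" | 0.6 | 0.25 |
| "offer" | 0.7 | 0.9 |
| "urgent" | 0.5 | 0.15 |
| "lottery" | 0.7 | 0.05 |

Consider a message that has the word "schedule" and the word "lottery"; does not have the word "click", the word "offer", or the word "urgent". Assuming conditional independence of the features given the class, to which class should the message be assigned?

spam

spam: 0.25 × 0.05 × (1−0.6) × (1−0.7) × (1−0.5) × 0.7 = 0.000525
legitimate: 0.75 × 0.05 × (1−0.25) × (1−0.9) × (1−0.15) × 0.05 = 0.00011953125
Highest score → spam.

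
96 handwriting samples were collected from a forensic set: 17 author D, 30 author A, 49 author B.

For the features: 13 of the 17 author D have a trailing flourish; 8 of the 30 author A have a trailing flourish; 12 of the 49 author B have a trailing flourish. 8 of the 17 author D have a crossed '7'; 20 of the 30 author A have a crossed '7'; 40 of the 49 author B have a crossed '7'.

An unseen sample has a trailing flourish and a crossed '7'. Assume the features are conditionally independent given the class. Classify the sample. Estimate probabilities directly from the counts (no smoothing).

author D: (17/96) × (13/17) × (8/17) ≈ 0.0637255
author A: (30/96) × (8/30) × (20/30) ≈ 0.0555556
author B: (49/96) × (12/49) × (40/49) ≈ 0.102041
Highest score → author B.

author B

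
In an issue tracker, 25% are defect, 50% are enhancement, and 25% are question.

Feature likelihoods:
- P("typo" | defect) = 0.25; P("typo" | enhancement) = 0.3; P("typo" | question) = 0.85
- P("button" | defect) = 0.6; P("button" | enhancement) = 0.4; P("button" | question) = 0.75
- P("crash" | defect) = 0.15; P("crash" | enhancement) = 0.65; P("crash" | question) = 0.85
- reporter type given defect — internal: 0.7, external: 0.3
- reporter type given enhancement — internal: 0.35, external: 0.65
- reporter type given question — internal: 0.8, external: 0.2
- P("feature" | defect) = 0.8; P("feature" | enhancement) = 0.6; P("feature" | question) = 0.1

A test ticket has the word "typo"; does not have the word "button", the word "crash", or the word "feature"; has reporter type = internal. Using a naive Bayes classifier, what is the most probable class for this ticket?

defect: 0.25 × 0.25 × (1−0.6) × (1−0.15) × 0.7 × (1−0.8) = 0.002975
enhancement: 0.5 × 0.3 × (1−0.4) × (1−0.65) × 0.35 × (1−0.6) = 0.00441
question: 0.25 × 0.85 × (1−0.75) × (1−0.85) × 0.8 × (1−0.1) = 0.0057375
Highest score → question.

question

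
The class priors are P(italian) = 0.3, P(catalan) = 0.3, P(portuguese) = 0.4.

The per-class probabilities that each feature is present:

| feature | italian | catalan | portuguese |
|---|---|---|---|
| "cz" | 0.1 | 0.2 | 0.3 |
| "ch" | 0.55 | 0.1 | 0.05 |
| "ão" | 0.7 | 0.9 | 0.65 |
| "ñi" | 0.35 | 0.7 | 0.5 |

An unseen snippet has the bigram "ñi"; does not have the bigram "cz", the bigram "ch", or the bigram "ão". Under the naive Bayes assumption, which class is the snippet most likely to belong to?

italian: 0.3 × (1−0.1) × (1−0.55) × (1−0.7) × 0.35 = 0.0127575
catalan: 0.3 × (1−0.2) × (1−0.1) × (1−0.9) × 0.7 = 0.01512
portuguese: 0.4 × (1−0.3) × (1−0.05) × (1−0.65) × 0.5 = 0.04655
Highest score → portuguese.

portuguese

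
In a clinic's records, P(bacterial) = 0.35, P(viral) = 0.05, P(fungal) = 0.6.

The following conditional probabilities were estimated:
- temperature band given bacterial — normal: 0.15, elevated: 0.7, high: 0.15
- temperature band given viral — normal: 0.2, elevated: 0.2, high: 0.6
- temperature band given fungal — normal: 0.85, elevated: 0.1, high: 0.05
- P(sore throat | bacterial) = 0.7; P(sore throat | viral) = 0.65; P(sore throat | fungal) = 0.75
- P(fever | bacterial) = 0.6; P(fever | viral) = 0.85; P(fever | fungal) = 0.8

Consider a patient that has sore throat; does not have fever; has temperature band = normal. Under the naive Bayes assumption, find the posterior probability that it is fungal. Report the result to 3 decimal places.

0.830

bacterial: 0.35 × 0.15 × 0.7 × (1−0.6) = 0.0147
viral: 0.05 × 0.2 × 0.65 × (1−0.85) = 0.000975
fungal: 0.6 × 0.85 × 0.75 × (1−0.8) = 0.0765
P(fungal | x) = 0.0765 / 0.092175 ≈ 0.830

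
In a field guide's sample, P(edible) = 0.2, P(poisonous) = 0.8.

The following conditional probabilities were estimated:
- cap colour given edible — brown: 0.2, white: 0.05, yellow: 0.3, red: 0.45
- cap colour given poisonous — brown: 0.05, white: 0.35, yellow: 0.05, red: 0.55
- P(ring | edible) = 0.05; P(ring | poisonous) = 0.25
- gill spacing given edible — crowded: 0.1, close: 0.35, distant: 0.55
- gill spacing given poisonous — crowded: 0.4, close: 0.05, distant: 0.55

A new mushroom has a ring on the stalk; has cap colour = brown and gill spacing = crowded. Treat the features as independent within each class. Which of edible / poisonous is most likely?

edible: 0.2 × 0.2 × 0.05 × 0.1 = 0.0002
poisonous: 0.8 × 0.05 × 0.25 × 0.4 = 0.004
Highest score → poisonous.

poisonous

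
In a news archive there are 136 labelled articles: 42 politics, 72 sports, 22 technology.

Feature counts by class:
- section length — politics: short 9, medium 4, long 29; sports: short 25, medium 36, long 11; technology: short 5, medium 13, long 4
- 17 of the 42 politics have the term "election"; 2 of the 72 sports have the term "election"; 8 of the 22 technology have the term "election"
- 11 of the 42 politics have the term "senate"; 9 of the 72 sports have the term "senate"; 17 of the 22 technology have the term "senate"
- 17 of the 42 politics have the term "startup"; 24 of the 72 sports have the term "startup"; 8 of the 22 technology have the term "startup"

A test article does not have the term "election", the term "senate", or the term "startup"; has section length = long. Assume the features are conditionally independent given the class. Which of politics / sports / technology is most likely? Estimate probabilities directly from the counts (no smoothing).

politics

politics: (42/136) × (29/42) × (25/42) × (31/42) × (25/42) ≈ 0.0557639
sports: (72/136) × (11/72) × (70/72) × (63/72) × (48/72) ≈ 0.0458708
technology: (22/136) × (4/22) × (14/22) × (5/22) × (14/22) ≈ 0.00270694
Highest score → politics.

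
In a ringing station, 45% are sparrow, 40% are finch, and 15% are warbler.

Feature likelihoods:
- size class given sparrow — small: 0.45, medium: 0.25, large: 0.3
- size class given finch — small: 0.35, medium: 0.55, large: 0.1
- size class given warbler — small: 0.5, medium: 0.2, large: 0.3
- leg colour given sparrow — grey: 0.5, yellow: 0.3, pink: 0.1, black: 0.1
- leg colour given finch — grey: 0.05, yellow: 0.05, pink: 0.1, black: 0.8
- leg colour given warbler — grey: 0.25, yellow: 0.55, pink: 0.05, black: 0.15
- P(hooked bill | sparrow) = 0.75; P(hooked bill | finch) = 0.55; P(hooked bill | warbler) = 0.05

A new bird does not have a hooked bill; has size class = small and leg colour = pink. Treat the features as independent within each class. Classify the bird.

sparrow: 0.45 × 0.45 × 0.1 × (1−0.75) = 0.0050625
finch: 0.4 × 0.35 × 0.1 × (1−0.55) = 0.0063
warbler: 0.15 × 0.5 × 0.05 × (1−0.05) = 0.0035625
Highest score → finch.

finch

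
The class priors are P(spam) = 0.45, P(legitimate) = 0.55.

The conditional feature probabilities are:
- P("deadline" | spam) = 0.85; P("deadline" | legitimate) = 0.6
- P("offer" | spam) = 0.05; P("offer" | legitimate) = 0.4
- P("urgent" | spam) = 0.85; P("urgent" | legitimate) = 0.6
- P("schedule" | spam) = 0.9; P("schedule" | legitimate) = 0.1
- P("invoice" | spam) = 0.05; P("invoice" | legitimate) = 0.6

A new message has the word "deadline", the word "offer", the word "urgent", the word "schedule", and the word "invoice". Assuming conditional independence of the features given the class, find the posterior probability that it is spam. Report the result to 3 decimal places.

spam: 0.45 × 0.85 × 0.05 × 0.85 × 0.9 × 0.05 = 0.00073153125
legitimate: 0.55 × 0.6 × 0.4 × 0.6 × 0.1 × 0.6 = 0.004752
P(spam | x) = 0.00073153125 / 0.00548353125 ≈ 0.133

0.133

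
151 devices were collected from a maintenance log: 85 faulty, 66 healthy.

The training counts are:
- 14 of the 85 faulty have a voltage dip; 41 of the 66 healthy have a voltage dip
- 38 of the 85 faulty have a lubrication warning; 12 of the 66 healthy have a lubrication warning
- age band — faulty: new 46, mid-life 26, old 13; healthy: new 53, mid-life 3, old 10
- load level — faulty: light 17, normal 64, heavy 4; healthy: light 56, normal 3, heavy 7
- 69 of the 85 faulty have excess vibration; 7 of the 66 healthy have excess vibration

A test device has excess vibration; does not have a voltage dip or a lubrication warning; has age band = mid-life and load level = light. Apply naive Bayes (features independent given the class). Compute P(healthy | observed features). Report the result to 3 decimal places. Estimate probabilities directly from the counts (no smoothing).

0.041

faulty: (85/151) × (71/85) × (47/85) × (26/85) × (17/85) × (69/85) ≈ 0.0129114
healthy: (66/151) × (25/66) × (54/66) × (3/66) × (56/66) × (7/66) ≈ 0.0005541
P(healthy | x) = 0.0005541 / 0.0134655 ≈ 0.041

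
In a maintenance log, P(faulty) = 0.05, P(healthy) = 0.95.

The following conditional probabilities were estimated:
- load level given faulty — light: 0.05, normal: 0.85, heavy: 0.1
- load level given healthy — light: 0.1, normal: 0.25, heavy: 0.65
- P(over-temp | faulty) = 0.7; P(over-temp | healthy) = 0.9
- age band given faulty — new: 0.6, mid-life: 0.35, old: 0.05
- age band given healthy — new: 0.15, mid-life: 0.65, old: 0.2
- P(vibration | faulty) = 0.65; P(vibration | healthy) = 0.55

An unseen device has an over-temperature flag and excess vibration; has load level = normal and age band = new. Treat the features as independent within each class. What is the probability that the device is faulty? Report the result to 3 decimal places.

0.397

faulty: 0.05 × 0.85 × 0.7 × 0.6 × 0.65 = 0.0116025
healthy: 0.95 × 0.25 × 0.9 × 0.15 × 0.55 = 0.017634375
P(faulty | x) = 0.0116025 / 0.029236875 ≈ 0.397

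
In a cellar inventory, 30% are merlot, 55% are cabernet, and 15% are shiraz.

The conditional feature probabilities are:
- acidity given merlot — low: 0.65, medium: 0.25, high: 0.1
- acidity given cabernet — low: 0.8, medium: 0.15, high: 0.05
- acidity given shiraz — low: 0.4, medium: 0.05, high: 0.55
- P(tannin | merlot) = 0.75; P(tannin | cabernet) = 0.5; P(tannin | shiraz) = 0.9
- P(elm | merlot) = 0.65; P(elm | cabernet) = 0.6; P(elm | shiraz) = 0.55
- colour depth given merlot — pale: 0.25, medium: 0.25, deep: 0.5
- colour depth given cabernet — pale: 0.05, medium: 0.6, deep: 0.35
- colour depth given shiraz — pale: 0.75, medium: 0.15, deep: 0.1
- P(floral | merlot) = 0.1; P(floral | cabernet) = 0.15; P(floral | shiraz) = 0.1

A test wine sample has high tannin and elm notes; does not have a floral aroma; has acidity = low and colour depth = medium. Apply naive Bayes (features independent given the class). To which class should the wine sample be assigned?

merlot: 0.3 × 0.65 × 0.75 × 0.65 × 0.25 × (1−0.1) = 0.0213890625
cabernet: 0.55 × 0.8 × 0.5 × 0.6 × 0.6 × (1−0.15) = 0.06732
shiraz: 0.15 × 0.4 × 0.9 × 0.55 × 0.15 × (1−0.1) = 0.0040095
Highest score → cabernet.

cabernet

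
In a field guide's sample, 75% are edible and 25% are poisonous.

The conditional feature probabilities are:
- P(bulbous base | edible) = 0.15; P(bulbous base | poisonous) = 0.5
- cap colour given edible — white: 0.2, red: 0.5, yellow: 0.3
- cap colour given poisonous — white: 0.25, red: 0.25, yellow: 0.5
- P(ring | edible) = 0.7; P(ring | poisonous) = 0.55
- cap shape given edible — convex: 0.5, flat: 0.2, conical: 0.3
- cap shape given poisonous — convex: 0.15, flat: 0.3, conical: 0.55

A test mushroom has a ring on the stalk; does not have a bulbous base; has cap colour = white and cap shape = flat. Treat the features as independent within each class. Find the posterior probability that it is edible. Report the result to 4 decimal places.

0.7759

edible: 0.75 × (1−0.15) × 0.2 × 0.7 × 0.2 = 0.01785
poisonous: 0.25 × (1−0.5) × 0.25 × 0.55 × 0.3 = 0.00515625
P(edible | x) = 0.01785 / 0.02300625 ≈ 0.7759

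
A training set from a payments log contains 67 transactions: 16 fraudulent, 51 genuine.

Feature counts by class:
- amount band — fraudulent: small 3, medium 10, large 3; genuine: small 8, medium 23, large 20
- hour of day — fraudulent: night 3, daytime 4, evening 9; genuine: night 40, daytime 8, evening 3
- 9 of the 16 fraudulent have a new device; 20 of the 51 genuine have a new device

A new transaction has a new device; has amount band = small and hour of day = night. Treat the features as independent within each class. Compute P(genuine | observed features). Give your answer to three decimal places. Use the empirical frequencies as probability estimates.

0.886

fraudulent: (16/67) × (3/16) × (3/16) × (9/16) ≈ 0.00472248
genuine: (51/67) × (8/51) × (40/51) × (20/51) ≈ 0.0367253
P(genuine | x) = 0.0367253 / 0.04144778 ≈ 0.886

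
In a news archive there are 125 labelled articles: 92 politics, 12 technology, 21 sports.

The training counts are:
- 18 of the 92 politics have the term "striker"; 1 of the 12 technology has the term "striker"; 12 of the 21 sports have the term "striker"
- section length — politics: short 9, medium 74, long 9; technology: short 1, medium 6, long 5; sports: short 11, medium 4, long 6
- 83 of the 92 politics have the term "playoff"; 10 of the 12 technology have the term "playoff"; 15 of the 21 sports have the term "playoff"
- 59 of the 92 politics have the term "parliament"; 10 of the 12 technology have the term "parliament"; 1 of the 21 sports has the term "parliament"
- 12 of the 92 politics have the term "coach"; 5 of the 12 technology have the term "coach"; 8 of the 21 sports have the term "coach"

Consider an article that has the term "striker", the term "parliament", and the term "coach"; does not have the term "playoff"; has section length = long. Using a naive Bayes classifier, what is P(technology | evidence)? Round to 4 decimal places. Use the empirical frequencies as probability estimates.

0.4283

politics: (92/125) × (18/92) × (9/92) × (9/92) × (59/92) × (12/92) ≈ 0.000115273
technology: (12/125) × (1/12) × (5/12) × (2/12) × (10/12) × (5/12) ≈ 0.000192901
sports: (21/125) × (12/21) × (6/21) × (6/21) × (1/21) × (8/21) ≈ 0.000142163
P(technology | x) = 0.000192901 / 0.000450337 ≈ 0.4283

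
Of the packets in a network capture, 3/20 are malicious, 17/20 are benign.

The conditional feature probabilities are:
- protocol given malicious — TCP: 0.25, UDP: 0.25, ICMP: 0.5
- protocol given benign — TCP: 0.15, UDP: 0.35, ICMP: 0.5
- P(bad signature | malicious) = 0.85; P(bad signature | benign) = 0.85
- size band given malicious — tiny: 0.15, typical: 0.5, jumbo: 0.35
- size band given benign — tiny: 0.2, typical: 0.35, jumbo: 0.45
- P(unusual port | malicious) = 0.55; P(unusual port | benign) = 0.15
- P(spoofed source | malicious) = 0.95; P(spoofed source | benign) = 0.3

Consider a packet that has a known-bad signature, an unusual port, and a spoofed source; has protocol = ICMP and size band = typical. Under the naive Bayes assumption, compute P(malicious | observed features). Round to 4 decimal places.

malicious: 0.15 × 0.5 × 0.85 × 0.5 × 0.55 × 0.95 = 0.0166546875
benign: 0.85 × 0.5 × 0.85 × 0.35 × 0.15 × 0.3 = 0.0056896875
P(malicious | x) = 0.0166546875 / 0.022344375 ≈ 0.7454

0.7454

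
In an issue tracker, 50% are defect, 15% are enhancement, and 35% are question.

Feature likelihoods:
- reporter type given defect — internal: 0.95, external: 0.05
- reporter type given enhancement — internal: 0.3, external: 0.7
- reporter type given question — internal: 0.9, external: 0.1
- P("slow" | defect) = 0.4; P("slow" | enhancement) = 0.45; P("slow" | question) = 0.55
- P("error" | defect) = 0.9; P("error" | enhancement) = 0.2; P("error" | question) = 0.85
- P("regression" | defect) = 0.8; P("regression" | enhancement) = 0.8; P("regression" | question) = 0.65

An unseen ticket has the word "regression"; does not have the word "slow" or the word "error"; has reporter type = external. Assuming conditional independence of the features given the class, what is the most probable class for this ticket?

enhancement

defect: 0.5 × 0.05 × (1−0.4) × (1−0.9) × 0.8 = 0.0012
enhancement: 0.15 × 0.7 × (1−0.45) × (1−0.2) × 0.8 = 0.03696
question: 0.35 × 0.1 × (1−0.55) × (1−0.85) × 0.65 = 0.001535625
Highest score → enhancement.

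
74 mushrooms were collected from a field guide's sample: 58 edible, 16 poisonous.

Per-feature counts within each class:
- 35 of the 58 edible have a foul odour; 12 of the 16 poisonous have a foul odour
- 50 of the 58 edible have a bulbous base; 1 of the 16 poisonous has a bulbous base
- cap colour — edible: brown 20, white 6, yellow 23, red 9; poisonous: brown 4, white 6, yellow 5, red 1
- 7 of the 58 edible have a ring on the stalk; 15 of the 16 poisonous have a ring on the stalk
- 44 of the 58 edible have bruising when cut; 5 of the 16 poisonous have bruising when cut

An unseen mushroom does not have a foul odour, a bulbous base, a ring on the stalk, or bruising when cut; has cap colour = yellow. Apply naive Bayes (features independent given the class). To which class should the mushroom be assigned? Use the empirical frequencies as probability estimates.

edible

edible: (58/74) × (23/58) × (8/58) × (23/58) × (51/58) × (14/58) ≈ 0.00360828
poisonous: (16/74) × (4/16) × (15/16) × (5/16) × (1/16) × (11/16) ≈ 0.00068046
Highest score → edible.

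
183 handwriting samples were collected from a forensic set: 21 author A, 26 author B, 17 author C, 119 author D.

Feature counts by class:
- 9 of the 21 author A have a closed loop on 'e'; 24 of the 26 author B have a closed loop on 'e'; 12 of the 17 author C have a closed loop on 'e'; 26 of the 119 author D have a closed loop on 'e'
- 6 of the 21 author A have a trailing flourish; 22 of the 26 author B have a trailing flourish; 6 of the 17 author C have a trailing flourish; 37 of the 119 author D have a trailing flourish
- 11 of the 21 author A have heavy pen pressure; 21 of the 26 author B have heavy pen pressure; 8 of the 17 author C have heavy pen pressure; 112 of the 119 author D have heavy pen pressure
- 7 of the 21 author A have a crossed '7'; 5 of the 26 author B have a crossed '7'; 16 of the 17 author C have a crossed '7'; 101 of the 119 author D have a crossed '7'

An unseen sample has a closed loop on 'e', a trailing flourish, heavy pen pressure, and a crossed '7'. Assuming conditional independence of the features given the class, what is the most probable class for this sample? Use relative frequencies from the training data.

author D

author A: (21/183) × (9/21) × (6/21) × (11/21) × (7/21) ≈ 0.00245344
author B: (26/183) × (24/26) × (22/26) × (21/26) × (5/26) ≈ 0.0172366
author C: (17/183) × (12/17) × (6/17) × (8/17) × (16/17) ≈ 0.0102505
author D: (119/183) × (26/119) × (37/119) × (112/119) × (101/119) ≈ 0.0352876
Highest score → author D.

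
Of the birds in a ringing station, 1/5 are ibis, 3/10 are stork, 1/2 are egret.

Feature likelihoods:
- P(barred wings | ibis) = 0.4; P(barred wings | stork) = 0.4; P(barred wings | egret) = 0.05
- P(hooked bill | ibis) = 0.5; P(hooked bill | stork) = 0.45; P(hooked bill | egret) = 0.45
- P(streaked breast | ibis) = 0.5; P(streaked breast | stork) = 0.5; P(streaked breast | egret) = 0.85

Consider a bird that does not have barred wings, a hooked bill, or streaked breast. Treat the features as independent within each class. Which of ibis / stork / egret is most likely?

ibis: 0.2 × (1−0.4) × (1−0.5) × (1−0.5) = 0.03
stork: 0.3 × (1−0.4) × (1−0.45) × (1−0.5) = 0.0495
egret: 0.5 × (1−0.05) × (1−0.45) × (1−0.85) = 0.0391875
Highest score → stork.

stork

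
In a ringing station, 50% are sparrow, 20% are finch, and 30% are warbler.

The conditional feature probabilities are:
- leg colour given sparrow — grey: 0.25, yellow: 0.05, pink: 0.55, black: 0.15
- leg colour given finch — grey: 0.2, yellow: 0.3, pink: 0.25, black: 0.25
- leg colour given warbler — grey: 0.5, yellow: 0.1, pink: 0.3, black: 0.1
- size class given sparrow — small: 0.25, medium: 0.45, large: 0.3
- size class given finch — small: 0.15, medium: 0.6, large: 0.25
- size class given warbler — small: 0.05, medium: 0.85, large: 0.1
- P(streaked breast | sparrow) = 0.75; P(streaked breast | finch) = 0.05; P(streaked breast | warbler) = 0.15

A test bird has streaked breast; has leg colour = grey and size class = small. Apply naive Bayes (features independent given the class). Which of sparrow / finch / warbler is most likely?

sparrow

sparrow: 0.5 × 0.25 × 0.25 × 0.75 = 0.0234375
finch: 0.2 × 0.2 × 0.15 × 0.05 = 0.0003
warbler: 0.3 × 0.5 × 0.05 × 0.15 = 0.001125
Highest score → sparrow.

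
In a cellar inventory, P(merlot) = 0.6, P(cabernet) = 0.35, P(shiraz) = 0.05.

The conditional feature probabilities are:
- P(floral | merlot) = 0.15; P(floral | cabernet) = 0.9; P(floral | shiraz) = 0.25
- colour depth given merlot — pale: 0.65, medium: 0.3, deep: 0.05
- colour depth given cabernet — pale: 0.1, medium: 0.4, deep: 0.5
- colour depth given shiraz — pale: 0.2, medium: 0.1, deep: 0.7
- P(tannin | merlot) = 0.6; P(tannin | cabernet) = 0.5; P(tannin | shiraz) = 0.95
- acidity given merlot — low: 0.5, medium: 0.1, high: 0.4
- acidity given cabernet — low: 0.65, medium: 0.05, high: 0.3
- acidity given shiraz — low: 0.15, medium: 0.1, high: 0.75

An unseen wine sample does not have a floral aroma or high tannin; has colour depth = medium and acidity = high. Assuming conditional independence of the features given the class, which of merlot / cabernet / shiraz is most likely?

merlot: 0.6 × (1−0.15) × 0.3 × (1−0.6) × 0.4 = 0.02448
cabernet: 0.35 × (1−0.9) × 0.4 × (1−0.5) × 0.3 = 0.0021
shiraz: 0.05 × (1−0.25) × 0.1 × (1−0.95) × 0.75 = 0.000140625
Highest score → merlot.

merlot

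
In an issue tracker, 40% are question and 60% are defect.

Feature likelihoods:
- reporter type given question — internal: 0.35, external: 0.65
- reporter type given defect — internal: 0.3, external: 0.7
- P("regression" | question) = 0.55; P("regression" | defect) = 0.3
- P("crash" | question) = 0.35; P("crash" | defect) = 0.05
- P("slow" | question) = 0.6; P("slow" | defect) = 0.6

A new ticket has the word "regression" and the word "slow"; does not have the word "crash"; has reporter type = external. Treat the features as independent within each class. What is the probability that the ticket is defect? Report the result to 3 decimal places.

0.563

question: 0.4 × 0.65 × 0.55 × (1−0.35) × 0.6 = 0.05577
defect: 0.6 × 0.7 × 0.3 × (1−0.05) × 0.6 = 0.07182
P(defect | x) = 0.07182 / 0.12759 ≈ 0.563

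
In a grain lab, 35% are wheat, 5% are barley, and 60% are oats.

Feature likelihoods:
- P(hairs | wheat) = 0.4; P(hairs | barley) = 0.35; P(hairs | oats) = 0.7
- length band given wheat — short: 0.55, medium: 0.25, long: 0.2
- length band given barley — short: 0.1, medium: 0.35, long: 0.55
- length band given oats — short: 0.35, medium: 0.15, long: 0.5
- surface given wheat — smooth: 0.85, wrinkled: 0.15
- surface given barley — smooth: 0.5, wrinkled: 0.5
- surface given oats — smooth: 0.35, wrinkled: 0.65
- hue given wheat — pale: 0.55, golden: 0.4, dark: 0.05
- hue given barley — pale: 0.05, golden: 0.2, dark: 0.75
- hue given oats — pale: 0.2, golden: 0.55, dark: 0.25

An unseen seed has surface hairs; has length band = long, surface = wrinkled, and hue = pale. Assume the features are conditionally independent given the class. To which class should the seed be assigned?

oats

wheat: 0.35 × 0.4 × 0.2 × 0.15 × 0.55 = 0.00231
barley: 0.05 × 0.35 × 0.55 × 0.5 × 0.05 = 0.000240625
oats: 0.6 × 0.7 × 0.5 × 0.65 × 0.2 = 0.0273
Highest score → oats.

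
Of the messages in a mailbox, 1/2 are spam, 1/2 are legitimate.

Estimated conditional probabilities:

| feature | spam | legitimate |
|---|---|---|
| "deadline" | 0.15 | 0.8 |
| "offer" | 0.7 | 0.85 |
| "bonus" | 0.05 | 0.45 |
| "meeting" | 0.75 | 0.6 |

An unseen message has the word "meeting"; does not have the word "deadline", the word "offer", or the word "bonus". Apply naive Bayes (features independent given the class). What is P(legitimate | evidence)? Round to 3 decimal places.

0.052

spam: 0.5 × (1−0.15) × (1−0.7) × (1−0.05) × 0.75 = 0.09084375
legitimate: 0.5 × (1−0.8) × (1−0.85) × (1−0.45) × 0.6 = 0.00495
P(legitimate | x) = 0.00495 / 0.09579375 ≈ 0.052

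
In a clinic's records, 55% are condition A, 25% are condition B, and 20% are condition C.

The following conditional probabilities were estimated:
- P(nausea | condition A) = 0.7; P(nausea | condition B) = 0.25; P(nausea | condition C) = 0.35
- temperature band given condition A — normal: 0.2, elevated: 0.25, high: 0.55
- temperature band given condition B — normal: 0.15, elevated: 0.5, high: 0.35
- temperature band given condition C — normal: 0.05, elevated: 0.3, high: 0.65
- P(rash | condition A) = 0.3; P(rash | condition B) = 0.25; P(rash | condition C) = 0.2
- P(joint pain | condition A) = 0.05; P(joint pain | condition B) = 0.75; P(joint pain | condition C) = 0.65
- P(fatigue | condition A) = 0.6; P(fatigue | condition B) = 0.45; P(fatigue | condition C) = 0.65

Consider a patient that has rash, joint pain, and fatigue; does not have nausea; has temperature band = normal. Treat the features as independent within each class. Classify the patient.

condition B

condition A: 0.55 × (1−0.7) × 0.2 × 0.3 × 0.05 × 0.6 = 0.000297
condition B: 0.25 × (1−0.25) × 0.15 × 0.25 × 0.75 × 0.45 = 0.002373046875
condition C: 0.2 × (1−0.35) × 0.05 × 0.2 × 0.65 × 0.65 = 0.00054925
Highest score → condition B.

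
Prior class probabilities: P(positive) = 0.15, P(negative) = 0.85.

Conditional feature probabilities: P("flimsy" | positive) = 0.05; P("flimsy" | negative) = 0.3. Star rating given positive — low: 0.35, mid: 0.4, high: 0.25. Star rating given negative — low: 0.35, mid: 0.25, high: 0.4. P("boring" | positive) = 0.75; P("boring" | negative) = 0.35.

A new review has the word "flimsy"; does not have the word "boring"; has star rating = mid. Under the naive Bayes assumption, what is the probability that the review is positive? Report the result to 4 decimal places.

positive: 0.15 × 0.05 × 0.4 × (1−0.75) = 0.00075
negative: 0.85 × 0.3 × 0.25 × (1−0.35) = 0.0414375
P(positive | x) = 0.00075 / 0.0421875 ≈ 0.0178

0.0178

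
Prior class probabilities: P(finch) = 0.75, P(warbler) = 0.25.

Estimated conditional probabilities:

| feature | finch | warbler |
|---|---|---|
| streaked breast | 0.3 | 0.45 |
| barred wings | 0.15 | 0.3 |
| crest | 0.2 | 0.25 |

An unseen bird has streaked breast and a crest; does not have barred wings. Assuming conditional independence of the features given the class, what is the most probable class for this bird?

finch

finch: 0.75 × 0.3 × (1−0.15) × 0.2 = 0.03825
warbler: 0.25 × 0.45 × (1−0.3) × 0.25 = 0.0196875
Highest score → finch.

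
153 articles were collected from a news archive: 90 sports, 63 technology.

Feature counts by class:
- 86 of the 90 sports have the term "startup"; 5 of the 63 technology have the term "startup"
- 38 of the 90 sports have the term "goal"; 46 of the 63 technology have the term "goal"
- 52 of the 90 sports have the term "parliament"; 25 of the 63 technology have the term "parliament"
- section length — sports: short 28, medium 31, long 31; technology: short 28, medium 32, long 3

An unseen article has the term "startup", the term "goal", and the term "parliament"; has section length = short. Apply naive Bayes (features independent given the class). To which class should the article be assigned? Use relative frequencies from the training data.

sports: (90/153) × (86/90) × (38/90) × (52/90) × (28/90) ≈ 0.0426604
technology: (63/153) × (5/63) × (46/63) × (25/63) × (28/63) ≈ 0.00420836
Highest score → sports.

sports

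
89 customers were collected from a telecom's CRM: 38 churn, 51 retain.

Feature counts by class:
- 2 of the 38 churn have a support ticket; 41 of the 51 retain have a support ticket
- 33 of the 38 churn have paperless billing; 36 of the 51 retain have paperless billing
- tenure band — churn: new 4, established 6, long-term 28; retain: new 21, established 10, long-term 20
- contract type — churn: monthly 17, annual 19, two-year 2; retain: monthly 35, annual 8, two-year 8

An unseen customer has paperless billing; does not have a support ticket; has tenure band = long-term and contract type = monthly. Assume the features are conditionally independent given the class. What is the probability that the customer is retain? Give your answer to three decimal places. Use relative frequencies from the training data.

churn: (38/89) × (36/38) × (33/38) × (28/38) × (17/38) ≈ 0.115793
retain: (51/89) × (10/51) × (36/51) × (20/51) × (35/51) ≈ 0.0213452
P(retain | x) = 0.0213452 / 0.1371382 ≈ 0.156

0.156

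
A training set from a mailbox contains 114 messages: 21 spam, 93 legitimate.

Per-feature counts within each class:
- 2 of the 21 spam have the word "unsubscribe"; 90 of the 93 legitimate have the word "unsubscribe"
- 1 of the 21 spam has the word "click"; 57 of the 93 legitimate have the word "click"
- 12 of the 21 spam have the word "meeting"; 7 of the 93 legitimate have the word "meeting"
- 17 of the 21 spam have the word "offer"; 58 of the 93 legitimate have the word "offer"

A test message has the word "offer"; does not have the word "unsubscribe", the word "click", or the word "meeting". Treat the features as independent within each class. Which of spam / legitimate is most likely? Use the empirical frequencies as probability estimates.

spam: (21/114) × (19/21) × (20/21) × (9/21) × (17/21) ≈ 0.0550696
legitimate: (93/114) × (3/93) × (36/93) × (86/93) × (58/93) ≈ 0.00587485
Highest score → spam.

spam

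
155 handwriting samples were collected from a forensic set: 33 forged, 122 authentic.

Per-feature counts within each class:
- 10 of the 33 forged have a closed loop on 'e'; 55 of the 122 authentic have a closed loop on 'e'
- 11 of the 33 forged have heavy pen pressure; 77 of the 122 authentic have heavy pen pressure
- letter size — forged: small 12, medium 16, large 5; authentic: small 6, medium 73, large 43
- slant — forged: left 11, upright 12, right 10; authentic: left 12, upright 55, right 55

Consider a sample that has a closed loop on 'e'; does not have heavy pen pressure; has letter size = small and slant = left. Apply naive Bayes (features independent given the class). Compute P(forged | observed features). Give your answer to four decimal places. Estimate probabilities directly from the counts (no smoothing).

forged: (33/155) × (10/33) × (22/33) × (12/33) × (11/33) ≈ 0.00521342
authentic: (122/155) × (55/122) × (45/122) × (6/122) × (12/122) ≈ 0.000633135
P(forged | x) = 0.00521342 / 0.005846555 ≈ 0.8917

0.8917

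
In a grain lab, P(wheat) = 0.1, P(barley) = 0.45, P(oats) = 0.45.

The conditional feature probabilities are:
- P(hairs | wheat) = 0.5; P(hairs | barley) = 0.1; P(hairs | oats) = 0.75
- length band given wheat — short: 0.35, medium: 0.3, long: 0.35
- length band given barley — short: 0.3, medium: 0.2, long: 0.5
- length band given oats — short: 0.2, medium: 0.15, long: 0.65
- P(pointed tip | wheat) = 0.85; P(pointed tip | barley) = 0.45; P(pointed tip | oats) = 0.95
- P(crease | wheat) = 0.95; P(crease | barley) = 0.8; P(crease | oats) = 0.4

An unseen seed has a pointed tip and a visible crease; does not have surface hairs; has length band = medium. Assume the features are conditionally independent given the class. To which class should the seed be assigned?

wheat: 0.1 × (1−0.5) × 0.3 × 0.85 × 0.95 = 0.0121125
barley: 0.45 × (1−0.1) × 0.2 × 0.45 × 0.8 = 0.02916
oats: 0.45 × (1−0.75) × 0.15 × 0.95 × 0.4 = 0.0064125
Highest score → barley.

barley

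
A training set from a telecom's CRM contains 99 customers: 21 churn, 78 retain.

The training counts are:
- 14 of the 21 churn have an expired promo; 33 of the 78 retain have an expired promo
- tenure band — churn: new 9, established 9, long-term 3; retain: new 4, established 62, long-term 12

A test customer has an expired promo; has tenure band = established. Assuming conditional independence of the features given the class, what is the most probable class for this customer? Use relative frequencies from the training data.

retain

churn: (21/99) × (14/21) × (9/21) ≈ 0.0606061
retain: (78/99) × (33/78) × (62/78) ≈ 0.264957
Highest score → retain.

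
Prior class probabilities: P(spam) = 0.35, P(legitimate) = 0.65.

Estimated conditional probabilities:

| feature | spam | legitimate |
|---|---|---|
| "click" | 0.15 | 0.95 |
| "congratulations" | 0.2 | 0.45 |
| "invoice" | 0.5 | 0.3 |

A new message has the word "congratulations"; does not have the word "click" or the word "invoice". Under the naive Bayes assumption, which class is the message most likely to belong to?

spam

spam: 0.35 × (1−0.15) × 0.2 × (1−0.5) = 0.02975
legitimate: 0.65 × (1−0.95) × 0.45 × (1−0.3) = 0.0102375
Highest score → spam.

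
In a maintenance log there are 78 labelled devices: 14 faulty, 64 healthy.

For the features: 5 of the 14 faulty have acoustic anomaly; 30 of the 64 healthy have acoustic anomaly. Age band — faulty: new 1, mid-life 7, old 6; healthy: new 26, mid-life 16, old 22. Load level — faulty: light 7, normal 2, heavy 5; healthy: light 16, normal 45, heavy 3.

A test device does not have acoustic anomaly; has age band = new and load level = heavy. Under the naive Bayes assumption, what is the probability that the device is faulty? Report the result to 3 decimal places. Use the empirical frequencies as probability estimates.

faulty: (14/78) × (9/14) × (1/14) × (5/14) ≈ 0.00294349
healthy: (64/78) × (34/64) × (26/64) × (3/64) = 0.00830078125
P(faulty | x) = 0.00294349 / 0.01124427125 ≈ 0.262

0.262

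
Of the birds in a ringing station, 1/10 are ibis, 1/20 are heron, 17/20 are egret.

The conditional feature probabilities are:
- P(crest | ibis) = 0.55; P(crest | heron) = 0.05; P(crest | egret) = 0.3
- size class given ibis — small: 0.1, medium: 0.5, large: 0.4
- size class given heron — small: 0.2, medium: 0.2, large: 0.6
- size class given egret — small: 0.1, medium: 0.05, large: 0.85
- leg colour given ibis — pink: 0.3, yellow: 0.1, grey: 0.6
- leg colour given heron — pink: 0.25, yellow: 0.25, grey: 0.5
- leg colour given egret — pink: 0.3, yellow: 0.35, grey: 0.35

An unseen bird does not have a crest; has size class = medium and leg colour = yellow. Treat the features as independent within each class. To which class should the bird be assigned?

egret

ibis: 0.1 × (1−0.55) × 0.5 × 0.1 = 0.00225
heron: 0.05 × (1−0.05) × 0.2 × 0.25 = 0.002375
egret: 0.85 × (1−0.3) × 0.05 × 0.35 = 0.0104125
Highest score → egret.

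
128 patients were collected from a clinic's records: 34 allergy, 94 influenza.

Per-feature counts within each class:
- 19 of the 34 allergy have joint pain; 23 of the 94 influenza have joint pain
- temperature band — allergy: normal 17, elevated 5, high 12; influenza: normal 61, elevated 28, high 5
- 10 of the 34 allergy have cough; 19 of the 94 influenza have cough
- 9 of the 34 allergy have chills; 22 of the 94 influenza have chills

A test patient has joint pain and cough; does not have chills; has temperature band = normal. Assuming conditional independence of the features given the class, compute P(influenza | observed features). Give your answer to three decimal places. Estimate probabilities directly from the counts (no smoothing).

allergy: (34/128) × (19/34) × (17/34) × (10/34) × (25/34) ≈ 0.0160508
influenza: (94/128) × (23/94) × (61/94) × (19/94) × (72/94) ≈ 0.018053
P(influenza | x) = 0.018053 / 0.0341038 ≈ 0.529

0.529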